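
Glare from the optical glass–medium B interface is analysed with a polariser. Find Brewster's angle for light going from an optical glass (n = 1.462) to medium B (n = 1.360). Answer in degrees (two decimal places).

θ_B ≈ 42.93°

tan θ_B = n₂/n₁ = 1.360/1.462 = 0.9302.
So θ_B = arctan 0.9302 = 42.93°.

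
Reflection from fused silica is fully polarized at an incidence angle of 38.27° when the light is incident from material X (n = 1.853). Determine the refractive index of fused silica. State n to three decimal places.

At the Brewster angle, tan θ_B = n₂/n₁ with n₁ on the incident side (material X) and n₂ on the transmitted side (fused silica).
n₂ = n₁ tan θ_B = 1.853 × tan 38.27° = 1.462.

n ≈ 1.462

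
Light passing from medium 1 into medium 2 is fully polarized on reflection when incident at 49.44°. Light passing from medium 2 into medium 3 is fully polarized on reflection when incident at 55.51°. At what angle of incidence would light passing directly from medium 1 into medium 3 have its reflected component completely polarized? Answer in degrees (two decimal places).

tan θ_B(1→2) = n₂/n₁ = tan 49.44° = 1.1684.
tan θ_B(2→3) = n₃/n₂ = tan 55.51° = 1.4556.
So n₃/n₁ = (n₂/n₁)(n₃/n₂) = 1.1684 × 1.4556 = 1.7006.
θ_B(1→3) = arctan(1.7006) = 59.54°.

θ_B ≈ 59.54°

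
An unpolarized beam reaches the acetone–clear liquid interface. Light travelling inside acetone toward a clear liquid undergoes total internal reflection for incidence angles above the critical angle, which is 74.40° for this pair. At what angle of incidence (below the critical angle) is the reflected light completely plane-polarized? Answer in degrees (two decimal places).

θ_B ≈ 43.93°

At the critical angle sin θ_c = n₂/n₁, giving n₂/n₁ = sin 74.40° = 0.9632.
Then tan θ_B = n₂/n₁ = 0.9632, so θ_B = arctan 0.9632 = 43.93°.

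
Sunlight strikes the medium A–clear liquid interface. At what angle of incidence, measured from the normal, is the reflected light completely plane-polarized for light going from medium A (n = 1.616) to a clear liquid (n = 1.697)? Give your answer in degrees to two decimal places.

Here n₂/n₁ = 1.697/1.616 = 1.0501, and Brewster's law gives tan θ_B = n₂/n₁.
So θ_B = arctan 1.0501 = 46.40°.

θ_B ≈ 46.40°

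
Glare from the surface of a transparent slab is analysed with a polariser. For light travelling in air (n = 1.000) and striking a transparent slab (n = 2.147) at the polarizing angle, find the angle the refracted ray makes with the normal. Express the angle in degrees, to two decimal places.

First find Brewster's angle: tan θ_B = 2.147/1.000 = 2.1470, giving θ_B = 65.03°.
The refracted ray is perpendicular to the reflected ray, so θ_t = 90° − θ_B = 24.97°.

θ_t ≈ 24.97°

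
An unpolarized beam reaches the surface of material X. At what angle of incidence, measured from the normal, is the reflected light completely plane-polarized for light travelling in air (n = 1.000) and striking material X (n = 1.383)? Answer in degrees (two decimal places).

θ_B ≈ 54.13°

The reflected p-component vanishes when tan θ_B = n₂/n₁.
Brewster's condition: tan θ_B = n₂/n₁ = 1.383/1.000 = 1.3830.
θ_B = arctan(1.3830) = 54.13°.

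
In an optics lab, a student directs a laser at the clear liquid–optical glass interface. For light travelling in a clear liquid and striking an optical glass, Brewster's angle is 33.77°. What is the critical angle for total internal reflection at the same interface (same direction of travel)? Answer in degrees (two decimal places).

From Brewster, n₂/n₁ = tan θ_B = tan 33.77° = 0.6687.
Then sin θ_c = n₂/n₁ = 0.6687, so θ_c = arcsin 0.6687 = 41.97°.

θ_c ≈ 41.97°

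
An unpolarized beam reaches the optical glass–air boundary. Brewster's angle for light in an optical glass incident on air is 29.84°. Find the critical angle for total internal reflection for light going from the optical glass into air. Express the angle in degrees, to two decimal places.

θ_c ≈ 35.00°

n₂/n₁ = tan 29.84° = 0.5736; the critical angle satisfies sin θ_c = n₂/n₁.
θ_c = arcsin(0.5736) = 35.00°.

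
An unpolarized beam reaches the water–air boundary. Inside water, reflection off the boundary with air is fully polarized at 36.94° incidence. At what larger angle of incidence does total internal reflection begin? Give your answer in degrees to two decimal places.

tan θ_B = n₂/n₁ = tan 36.94° = 0.7519.
Total internal reflection: sin θ_c = n₂/n₁ = 0.7519.
θ_c = arcsin(0.7519) = 48.76°.

θ_c ≈ 48.76°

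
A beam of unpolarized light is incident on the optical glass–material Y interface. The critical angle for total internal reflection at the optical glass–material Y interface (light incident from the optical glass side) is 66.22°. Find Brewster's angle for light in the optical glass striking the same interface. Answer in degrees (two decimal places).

θ_B ≈ 42.46°

sin θ_c = n₂/n₁, so n₂/n₁ = sin 66.22° = 0.9151.
Brewster: tan θ_B = n₂/n₁ = 0.9151.
θ_B = arctan(0.9151) = 42.46°.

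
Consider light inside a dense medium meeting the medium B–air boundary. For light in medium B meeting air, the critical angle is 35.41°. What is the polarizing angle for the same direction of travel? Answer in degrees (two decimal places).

θ_B ≈ 30.09°

n₂/n₁ = sin θ_c = sin 35.41° = 0.5794.
tan θ_B equals the same ratio, so θ_B = arctan(0.5794) = 30.09°.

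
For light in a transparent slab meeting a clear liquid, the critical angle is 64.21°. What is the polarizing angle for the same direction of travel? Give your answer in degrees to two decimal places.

n₂/n₁ = sin θ_c = sin 64.21° = 0.9004.
tan θ_B equals the same ratio, so θ_B = arctan(0.9004) = 42.00°.

θ_B ≈ 42.00°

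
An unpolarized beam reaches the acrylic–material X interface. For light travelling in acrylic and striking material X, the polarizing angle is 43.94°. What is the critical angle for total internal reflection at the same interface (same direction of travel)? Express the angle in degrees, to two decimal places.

tan θ_B = n₂/n₁ = tan 43.94° = 0.9637.
Total internal reflection: sin θ_c = n₂/n₁ = 0.9637.
θ_c = arcsin(0.9637) = 74.51°.

θ_c ≈ 74.51°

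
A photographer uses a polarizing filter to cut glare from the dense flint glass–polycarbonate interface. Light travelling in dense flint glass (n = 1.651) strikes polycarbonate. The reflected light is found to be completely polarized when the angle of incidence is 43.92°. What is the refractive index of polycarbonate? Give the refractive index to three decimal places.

n ≈ 1.590

Full polarization of the reflected beam means tan θ_B = n₂/n₁, where n₁ is the incident medium (dense flint glass).
n₂ = n₁ tan θ_B = 1.651 × tan 43.92° = 1.590.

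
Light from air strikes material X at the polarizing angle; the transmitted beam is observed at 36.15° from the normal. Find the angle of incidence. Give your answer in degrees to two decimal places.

At Brewster's angle the reflected and refracted rays are perpendicular, so θ_B + θ_t = 90°.
θ_B = 90° − 36.15° = 53.85°.

θ_B ≈ 53.85°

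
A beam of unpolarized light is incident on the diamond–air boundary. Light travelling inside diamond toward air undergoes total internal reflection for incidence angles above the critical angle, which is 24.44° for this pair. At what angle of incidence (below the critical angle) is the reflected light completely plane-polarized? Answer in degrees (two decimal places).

sin θ_c = n₂/n₁, so n₂/n₁ = sin 24.44° = 0.4137.
Brewster: tan θ_B = n₂/n₁ = 0.4137.
θ_B = arctan(0.4137) = 22.48°.

θ_B ≈ 22.48°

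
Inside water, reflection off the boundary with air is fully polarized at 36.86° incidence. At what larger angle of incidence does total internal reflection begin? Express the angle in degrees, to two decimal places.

tan θ_B = n₂/n₁ = tan 36.86° = 0.7497.
Total internal reflection: sin θ_c = n₂/n₁ = 0.7497.
θ_c = arcsin(0.7497) = 48.57°.

θ_c ≈ 48.57°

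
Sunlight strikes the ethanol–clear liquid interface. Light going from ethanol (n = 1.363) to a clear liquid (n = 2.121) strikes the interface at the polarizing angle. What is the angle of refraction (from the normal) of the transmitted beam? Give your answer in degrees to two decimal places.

tan θ_B = n₂/n₁ = 2.121/1.363 = 1.5561, so θ_B = 57.27°.
Since θ_B + θ_t = 90° at Brewster incidence, θ_t = 90° − 57.27° = 32.73°.

θ_t ≈ 32.73°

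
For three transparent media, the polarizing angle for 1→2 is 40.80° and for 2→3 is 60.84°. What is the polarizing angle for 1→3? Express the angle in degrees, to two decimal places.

θ_B ≈ 57.12°

tan θ_B(1→2) = n₂/n₁ = tan 40.80° = 0.8632.
tan θ_B(2→3) = n₃/n₂ = tan 60.84° = 1.7922.
n₃/n₁ = 1.5470. Then tan θ_B(1→3) = n₃/n₁, so θ_B(1→3) = arctan(1.5470) = 57.12°.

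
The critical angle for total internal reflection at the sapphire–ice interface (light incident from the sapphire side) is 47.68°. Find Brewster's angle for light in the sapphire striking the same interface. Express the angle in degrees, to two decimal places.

At the critical angle sin θ_c = n₂/n₁, giving n₂/n₁ = sin 47.68° = 0.7394.
Then tan θ_B = n₂/n₁ = 0.7394, so θ_B = arctan 0.7394 = 36.48°.

θ_B ≈ 36.48°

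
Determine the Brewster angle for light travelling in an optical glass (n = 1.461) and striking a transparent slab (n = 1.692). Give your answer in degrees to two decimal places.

θ_B ≈ 49.19°

At Brewster's angle the reflected and refracted rays are perpendicular, which with Snell's law gives tan θ_B = n₂/n₁.
tan θ_B = n₂/n₁ = 1.692/1.461 = 1.1581.
θ_B = arctan(1.1581) = 49.19°.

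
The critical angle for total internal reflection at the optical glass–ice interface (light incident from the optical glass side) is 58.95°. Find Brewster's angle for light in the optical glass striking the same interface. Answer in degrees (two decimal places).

θ_B ≈ 40.59°

n₂/n₁ = sin θ_c = sin 58.95° = 0.8567.
tan θ_B equals the same ratio, so θ_B = arctan(0.8567) = 40.59°.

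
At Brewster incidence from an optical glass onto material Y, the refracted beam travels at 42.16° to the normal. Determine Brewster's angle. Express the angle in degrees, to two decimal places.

Brewster's condition makes the reflected and refracted beams perpendicular: θ_B + θ_t = 90°.
So θ_B = 90° − θ_t = 90° − 42.16° = 47.84°.

θ_B ≈ 47.84°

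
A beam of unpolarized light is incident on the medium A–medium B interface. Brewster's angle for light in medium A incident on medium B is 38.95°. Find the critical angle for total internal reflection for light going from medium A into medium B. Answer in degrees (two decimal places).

θ_c ≈ 53.93°

From Brewster, n₂/n₁ = tan θ_B = tan 38.95° = 0.8083.
Then sin θ_c = n₂/n₁ = 0.8083, so θ_c = arcsin 0.8083 = 53.93°.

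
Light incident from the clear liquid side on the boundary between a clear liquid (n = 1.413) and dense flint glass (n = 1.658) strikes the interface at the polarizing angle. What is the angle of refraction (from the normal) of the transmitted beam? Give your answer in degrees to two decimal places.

θ_B = arctan(n₂/n₁) = arctan(1.658/1.413) = 49.56°.
The refracted ray is perpendicular to the reflected ray, so θ_t = 90° − θ_B = 40.44°.

θ_t ≈ 40.44°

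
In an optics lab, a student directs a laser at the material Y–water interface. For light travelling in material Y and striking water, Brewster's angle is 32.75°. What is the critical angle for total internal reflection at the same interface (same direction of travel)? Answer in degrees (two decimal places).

tan θ_B = n₂/n₁ = tan 32.75° = 0.6432.
Total internal reflection: sin θ_c = n₂/n₁ = 0.6432.
θ_c = arcsin(0.6432) = 40.03°.

θ_c ≈ 40.03°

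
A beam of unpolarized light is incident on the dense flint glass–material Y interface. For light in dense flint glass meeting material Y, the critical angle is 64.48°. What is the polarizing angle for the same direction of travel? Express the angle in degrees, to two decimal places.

At the critical angle sin θ_c = n₂/n₁, giving n₂/n₁ = sin 64.48° = 0.9024.
Then tan θ_B = n₂/n₁ = 0.9024, so θ_B = arctan 0.9024 = 42.06°.

θ_B ≈ 42.06°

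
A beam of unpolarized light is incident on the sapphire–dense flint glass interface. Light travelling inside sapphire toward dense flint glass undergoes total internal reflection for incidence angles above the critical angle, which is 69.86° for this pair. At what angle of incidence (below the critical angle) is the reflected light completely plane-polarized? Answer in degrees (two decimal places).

At the critical angle sin θ_c = n₂/n₁, giving n₂/n₁ = sin 69.86° = 0.9389.
Then tan θ_B = n₂/n₁ = 0.9389, so θ_B = arctan 0.9389 = 43.19°.

θ_B ≈ 43.19°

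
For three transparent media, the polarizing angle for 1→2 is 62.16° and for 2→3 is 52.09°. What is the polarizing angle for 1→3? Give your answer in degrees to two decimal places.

n₂/n₁ = tan 62.16° = 1.8935 and n₃/n₂ = tan 52.09° = 1.2841.
Multiplying, n₃/n₁ = 1.8935 × 1.2841 = 2.4314, and θ_B(1→3) = arctan 2.4314 = 67.64°.

θ_B ≈ 67.64°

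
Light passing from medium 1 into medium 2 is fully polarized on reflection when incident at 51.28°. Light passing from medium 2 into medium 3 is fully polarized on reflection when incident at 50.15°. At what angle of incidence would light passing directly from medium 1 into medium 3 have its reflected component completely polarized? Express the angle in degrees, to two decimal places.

θ_B ≈ 56.21°

tan θ_B(1→2) = n₂/n₁ = tan 51.28° = 1.2473.
tan θ_B(2→3) = n₃/n₂ = tan 50.15° = 1.1981.
n₃/n₁ = 1.4944. Then tan θ_B(1→3) = n₃/n₁, so θ_B(1→3) = arctan(1.4944) = 56.21°.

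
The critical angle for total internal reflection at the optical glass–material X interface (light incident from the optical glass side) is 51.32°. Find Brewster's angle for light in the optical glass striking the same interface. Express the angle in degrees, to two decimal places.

sin θ_c = n₂/n₁, so n₂/n₁ = sin 51.32° = 0.7806.
Brewster: tan θ_B = n₂/n₁ = 0.7806.
θ_B = arctan(0.7806) = 37.98°.

θ_B ≈ 37.98°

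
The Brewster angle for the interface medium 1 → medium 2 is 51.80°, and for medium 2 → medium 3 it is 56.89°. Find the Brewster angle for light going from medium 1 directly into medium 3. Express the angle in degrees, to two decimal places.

θ_B ≈ 62.83°

tan θ_B(1→2) = n₂/n₁ = tan 51.80° = 1.2708.
tan θ_B(2→3) = n₃/n₂ = tan 56.89° = 1.5334.
n₃/n₁ = 1.9486. Then tan θ_B(1→3) = n₃/n₁, so θ_B(1→3) = arctan(1.9486) = 62.83°.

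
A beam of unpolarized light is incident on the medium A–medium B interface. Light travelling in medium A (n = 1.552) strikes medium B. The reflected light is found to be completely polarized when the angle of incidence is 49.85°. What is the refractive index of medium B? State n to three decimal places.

At the polarizing angle, tan θ_B = n₂/n₁ with n₁ on the incident side (medium A) and n₂ on the transmitted side (medium B).
n₂ = n₁ tan θ_B = 1.552 × tan 49.85° = 1.840.

n ≈ 1.840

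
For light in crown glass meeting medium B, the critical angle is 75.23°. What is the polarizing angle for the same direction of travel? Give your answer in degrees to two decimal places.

n₂/n₁ = sin θ_c = sin 75.23° = 0.9670.
tan θ_B equals the same ratio, so θ_B = arctan(0.9670) = 44.04°.

θ_B ≈ 44.04°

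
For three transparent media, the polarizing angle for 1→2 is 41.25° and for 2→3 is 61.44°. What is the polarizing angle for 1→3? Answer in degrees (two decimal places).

θ_B ≈ 58.17°

Each Brewster angle gives a ratio: n₂/n₁ = tan 41.25° = 0.8770, n₃/n₂ = tan 61.44° = 1.8372.
n₃/n₁ = 1.6112. Then tan θ_B(1→3) = n₃/n₁, so θ_B(1→3) = arctan(1.6112) = 58.17°.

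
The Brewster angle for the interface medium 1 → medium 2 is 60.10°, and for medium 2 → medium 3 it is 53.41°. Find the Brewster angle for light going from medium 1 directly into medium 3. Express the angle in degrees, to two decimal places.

tan θ_B(1→2) = n₂/n₁ = tan 60.10° = 1.7391.
tan θ_B(2→3) = n₃/n₂ = tan 53.41° = 1.3470.
Multiplying, n₃/n₁ = 1.7391 × 1.3470 = 2.3425, and θ_B(1→3) = arctan 2.3425 = 66.88°.

θ_B ≈ 66.88°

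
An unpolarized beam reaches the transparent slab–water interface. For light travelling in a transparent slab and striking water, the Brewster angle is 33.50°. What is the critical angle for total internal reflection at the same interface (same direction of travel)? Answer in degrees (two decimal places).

θ_c ≈ 41.44°

From Brewster, n₂/n₁ = tan θ_B = tan 33.50° = 0.6619.
Then sin θ_c = n₂/n₁ = 0.6619, so θ_c = arcsin 0.6619 = 41.44°.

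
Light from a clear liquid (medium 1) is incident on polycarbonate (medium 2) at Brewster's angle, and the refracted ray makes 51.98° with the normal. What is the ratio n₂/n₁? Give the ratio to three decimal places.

θ_B + θ_t = 90°, so θ_B = 90° − 51.98° = 38.02°.
Then n₂/n₁ = tan θ_B = tan 38.02° = 0.782.

n₂/n₁ ≈ 0.782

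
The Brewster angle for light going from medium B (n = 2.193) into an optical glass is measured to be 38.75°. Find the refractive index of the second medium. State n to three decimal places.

n ≈ 1.760

Full polarization of the reflected beam means tan θ_B = n₂/n₁, where n₁ is the incident medium (medium B).
n₂ = n₁ tan θ_B = 2.193 × tan 38.75° = 1.760.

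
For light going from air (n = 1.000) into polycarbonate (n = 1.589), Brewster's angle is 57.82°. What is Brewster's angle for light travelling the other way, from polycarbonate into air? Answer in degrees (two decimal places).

θ_B' ≈ 32.18°

Reversing the direction swaps n₁ and n₂, so tan θ_B' = 1/tan θ_B and θ_B' = 90° − θ_B.
Hence θ_B' = 90° − 57.82° = 32.18°.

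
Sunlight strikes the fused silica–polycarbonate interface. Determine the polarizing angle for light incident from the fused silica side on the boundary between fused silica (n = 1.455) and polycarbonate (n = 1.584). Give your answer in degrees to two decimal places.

The reflected p-component vanishes when tan θ_B = n₂/n₁.
tan θ_B = n₂/n₁ = 1.584/1.455 = 1.0887. Taking the arctangent, θ_B = 47.43°.

θ_B ≈ 47.43°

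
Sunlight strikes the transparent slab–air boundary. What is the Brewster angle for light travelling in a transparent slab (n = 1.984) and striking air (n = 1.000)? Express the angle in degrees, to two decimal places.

θ_B ≈ 26.75°

Here n₂/n₁ = 1.000/1.984 = 0.5040, and Brewster's law gives tan θ_B = n₂/n₁.
θ_B = arctan(0.5040) = 26.75°.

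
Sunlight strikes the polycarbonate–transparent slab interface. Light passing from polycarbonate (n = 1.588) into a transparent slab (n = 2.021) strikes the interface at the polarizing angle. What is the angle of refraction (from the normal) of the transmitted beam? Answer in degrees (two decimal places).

θ_t ≈ 38.16°

First find Brewster's angle: tan θ_B = 2.021/1.588 = 1.2727, giving θ_B = 51.84°.
At Brewster's angle the reflected and refracted rays are perpendicular, so θ_t = 90° − θ_B = 90° − 51.84° = 38.16°.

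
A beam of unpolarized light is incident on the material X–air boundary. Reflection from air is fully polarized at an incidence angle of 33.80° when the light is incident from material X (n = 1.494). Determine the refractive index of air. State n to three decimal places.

n ≈ 1.000

Brewster's law: tan θ_B = n₂/n₁ (light incident in material X, refracted into air).
n₂ = n₁ tan θ_B = 1.494 × tan 33.80° = 1.000.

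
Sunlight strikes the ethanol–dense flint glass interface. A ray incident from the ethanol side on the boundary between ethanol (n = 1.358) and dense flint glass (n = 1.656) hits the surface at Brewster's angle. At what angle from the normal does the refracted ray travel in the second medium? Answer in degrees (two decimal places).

θ_t ≈ 39.35°

θ_B = arctan(n₂/n₁) = arctan(1.656/1.358) = 50.65°.
Since θ_B + θ_t = 90° at Brewster incidence, θ_t = 90° − 50.65° = 39.35°.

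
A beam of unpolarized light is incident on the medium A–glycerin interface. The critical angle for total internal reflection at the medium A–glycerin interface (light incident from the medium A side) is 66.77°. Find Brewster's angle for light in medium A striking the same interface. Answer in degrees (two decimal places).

At the critical angle sin θ_c = n₂/n₁, giving n₂/n₁ = sin 66.77° = 0.9189.
Then tan θ_B = n₂/n₁ = 0.9189, so θ_B = arctan 0.9189 = 42.58°.

θ_B ≈ 42.58°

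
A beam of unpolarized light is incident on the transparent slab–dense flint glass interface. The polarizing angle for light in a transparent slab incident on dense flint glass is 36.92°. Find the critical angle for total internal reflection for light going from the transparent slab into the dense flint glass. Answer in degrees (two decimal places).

n₂/n₁ = tan 36.92° = 0.7514; the critical angle satisfies sin θ_c = n₂/n₁.
θ_c = arcsin(0.7514) = 48.71°.

θ_c ≈ 48.71°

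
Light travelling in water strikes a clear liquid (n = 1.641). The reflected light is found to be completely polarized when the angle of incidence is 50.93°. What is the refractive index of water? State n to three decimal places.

n ≈ 1.332

Brewster's law: tan θ_B = n₂/n₁ (light incident in water, refracted into a clear liquid).
n₁ = n₂ / tan θ_B = 1.641 / tan 50.93° = 1.332.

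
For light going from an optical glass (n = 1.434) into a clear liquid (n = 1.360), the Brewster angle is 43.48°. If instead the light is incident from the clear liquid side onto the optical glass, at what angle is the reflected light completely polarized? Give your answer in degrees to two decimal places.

θ_B' ≈ 46.52°

The two Brewster angles are complementary: θ_B' = 90° − θ_B = 90° − 43.48° = 46.52°.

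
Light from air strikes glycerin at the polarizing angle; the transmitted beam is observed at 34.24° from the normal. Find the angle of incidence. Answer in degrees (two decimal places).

At Brewster's angle the reflected and refracted rays are perpendicular, so θ_B + θ_t = 90°.
θ_B = 90° − 34.24° = 55.76°.

θ_B ≈ 55.76°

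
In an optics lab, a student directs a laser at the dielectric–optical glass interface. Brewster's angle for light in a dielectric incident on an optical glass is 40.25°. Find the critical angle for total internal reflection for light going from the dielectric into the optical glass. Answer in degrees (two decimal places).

θ_c ≈ 57.84°

n₂/n₁ = tan 40.25° = 0.8466; the critical angle satisfies sin θ_c = n₂/n₁.
θ_c = arcsin(0.8466) = 57.84°.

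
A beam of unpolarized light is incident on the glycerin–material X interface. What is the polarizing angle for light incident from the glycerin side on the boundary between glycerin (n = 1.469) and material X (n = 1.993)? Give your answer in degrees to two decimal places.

θ_B ≈ 53.61°

Here n₂/n₁ = 1.993/1.469 = 1.3567, and Brewster's law gives tan θ_B = n₂/n₁.
θ_B = arctan(1.3567) = 53.61°.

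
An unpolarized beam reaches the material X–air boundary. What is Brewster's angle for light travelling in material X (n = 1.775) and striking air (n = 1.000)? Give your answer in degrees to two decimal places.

θ_B ≈ 29.40°

At Brewster's angle the reflected and refracted rays are perpendicular, which with Snell's law gives tan θ_B = n₂/n₁.
Brewster's condition: tan θ_B = n₂/n₁ = 1.000/1.775 = 0.5634.
θ_B = arctan(0.5634) = 29.40°.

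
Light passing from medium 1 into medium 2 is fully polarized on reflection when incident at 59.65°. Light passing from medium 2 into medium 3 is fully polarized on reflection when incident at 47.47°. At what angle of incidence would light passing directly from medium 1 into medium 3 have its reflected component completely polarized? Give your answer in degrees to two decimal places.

Each Brewster angle gives a ratio: n₂/n₁ = tan 59.65° = 1.7079, n₃/n₂ = tan 47.47° = 1.0902.
n₃/n₁ = 1.8619. Then tan θ_B(1→3) = n₃/n₁, so θ_B(1→3) = arctan(1.8619) = 61.76°.

θ_B ≈ 61.76°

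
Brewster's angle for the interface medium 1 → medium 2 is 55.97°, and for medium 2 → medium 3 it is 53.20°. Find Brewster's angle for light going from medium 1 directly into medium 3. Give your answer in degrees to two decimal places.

θ_B ≈ 63.20°

n₂/n₁ = tan 55.97° = 1.4809 and n₃/n₂ = tan 53.20° = 1.3367.
n₃/n₁ = 1.9795. Then tan θ_B(1→3) = n₃/n₁, so θ_B(1→3) = arctan(1.9795) = 63.20°.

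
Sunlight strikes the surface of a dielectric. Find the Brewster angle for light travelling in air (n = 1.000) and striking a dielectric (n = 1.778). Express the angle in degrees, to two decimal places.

θ_B ≈ 60.65°

At Brewster's angle the reflected and refracted rays are perpendicular, which with Snell's law gives tan θ_B = n₂/n₁.
tan θ_B = n₂/n₁ = 1.778/1.000 = 1.7780. Taking the arctangent, θ_B = 60.65°.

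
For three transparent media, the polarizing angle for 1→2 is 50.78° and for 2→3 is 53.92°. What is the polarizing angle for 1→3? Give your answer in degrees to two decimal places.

n₂/n₁ = tan 50.78° = 1.2252 and n₃/n₂ = tan 53.92° = 1.3723.
n₃/n₁ = 1.6815. Then tan θ_B(1→3) = n₃/n₁, so θ_B(1→3) = arctan(1.6815) = 59.26°.

θ_B ≈ 59.26°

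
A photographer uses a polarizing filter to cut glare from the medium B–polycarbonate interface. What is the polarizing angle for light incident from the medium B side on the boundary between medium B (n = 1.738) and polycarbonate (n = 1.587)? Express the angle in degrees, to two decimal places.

tan θ_B = n₂/n₁ = 1.587/1.738 = 0.9131.
θ_B = arctan(0.9131) = 42.40°.

θ_B ≈ 42.40°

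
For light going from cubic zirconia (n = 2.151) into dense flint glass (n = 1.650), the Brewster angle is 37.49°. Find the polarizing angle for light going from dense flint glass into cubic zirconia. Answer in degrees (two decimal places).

The two Brewster angles are complementary: θ_B' = 90° − θ_B = 90° − 37.49° = 52.51°.

θ_B' ≈ 52.51°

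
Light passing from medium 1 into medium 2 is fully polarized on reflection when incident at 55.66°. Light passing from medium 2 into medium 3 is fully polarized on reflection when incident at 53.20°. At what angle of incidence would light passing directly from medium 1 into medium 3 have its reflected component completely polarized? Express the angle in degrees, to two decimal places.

n₂/n₁ = tan 55.66° = 1.4637 and n₃/n₂ = tan 53.20° = 1.3367.
n₃/n₁ = 1.9566. Then tan θ_B(1→3) = n₃/n₁, so θ_B(1→3) = arctan(1.9566) = 62.93°.

θ_B ≈ 62.93°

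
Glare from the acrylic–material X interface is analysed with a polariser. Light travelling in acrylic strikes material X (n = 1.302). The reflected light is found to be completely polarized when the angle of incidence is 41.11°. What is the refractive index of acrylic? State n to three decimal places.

n ≈ 1.492

At Brewster's angle, tan θ_B = n₂/n₁ with n₁ on the incident side (acrylic) and n₂ on the transmitted side (material X).
n₁ = n₂ / tan θ_B = 1.302 / tan 41.11° = 1.492.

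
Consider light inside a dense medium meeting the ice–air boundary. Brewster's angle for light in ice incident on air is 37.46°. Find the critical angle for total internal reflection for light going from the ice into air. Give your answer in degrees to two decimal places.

θ_c ≈ 50.02°

n₂/n₁ = tan 37.46° = 0.7662; the critical angle satisfies sin θ_c = n₂/n₁.
θ_c = arcsin(0.7662) = 50.02°.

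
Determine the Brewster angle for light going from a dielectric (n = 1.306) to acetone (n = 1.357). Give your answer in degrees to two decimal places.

Here n₂/n₁ = 1.357/1.306 = 1.0391, and Brewster's law gives tan θ_B = n₂/n₁. Taking the arctangent, θ_B = 46.10°.

θ_B ≈ 46.10°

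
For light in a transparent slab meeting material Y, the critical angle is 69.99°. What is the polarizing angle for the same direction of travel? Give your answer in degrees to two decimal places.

θ_B ≈ 43.22°

At the critical angle sin θ_c = n₂/n₁, giving n₂/n₁ = sin 69.99° = 0.9396.
Then tan θ_B = n₂/n₁ = 0.9396, so θ_B = arctan 0.9396 = 43.22°.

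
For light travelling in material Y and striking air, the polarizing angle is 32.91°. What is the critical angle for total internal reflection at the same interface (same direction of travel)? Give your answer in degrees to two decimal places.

θ_c ≈ 40.33°

tan θ_B = n₂/n₁ = tan 32.91° = 0.6472.
Total internal reflection: sin θ_c = n₂/n₁ = 0.6472.
θ_c = arcsin(0.6472) = 40.33°.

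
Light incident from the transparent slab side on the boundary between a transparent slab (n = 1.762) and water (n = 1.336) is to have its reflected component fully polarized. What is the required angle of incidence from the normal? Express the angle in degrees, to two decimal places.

Here n₂/n₁ = 1.336/1.762 = 0.7582, and Brewster's law gives tan θ_B = n₂/n₁.
θ_B = arctan(0.7582) = 37.17°.

θ_B ≈ 37.17°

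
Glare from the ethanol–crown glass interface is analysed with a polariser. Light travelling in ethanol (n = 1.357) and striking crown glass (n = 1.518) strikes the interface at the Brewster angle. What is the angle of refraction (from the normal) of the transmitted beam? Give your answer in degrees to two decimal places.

θ_t ≈ 41.79°

tan θ_B = n₂/n₁ = 1.518/1.357 = 1.1186, so θ_B = 48.21°.
At Brewster's angle the reflected and refracted rays are perpendicular, so θ_t = 90° − θ_B = 90° − 48.21° = 41.79°.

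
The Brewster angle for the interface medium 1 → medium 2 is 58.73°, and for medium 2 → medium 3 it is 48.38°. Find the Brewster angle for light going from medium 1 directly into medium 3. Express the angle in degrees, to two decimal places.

θ_B ≈ 61.65°

tan θ_B(1→2) = n₂/n₁ = tan 58.73° = 1.6467.
tan θ_B(2→3) = n₃/n₂ = tan 48.38° = 1.1255.
So n₃/n₁ = (n₂/n₁)(n₃/n₂) = 1.6467 × 1.1255 = 1.8534.
θ_B(1→3) = arctan(1.8534) = 61.65°.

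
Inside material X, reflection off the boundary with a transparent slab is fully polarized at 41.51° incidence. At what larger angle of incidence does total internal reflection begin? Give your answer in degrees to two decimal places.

tan θ_B = n₂/n₁ = tan 41.51° = 0.8850.
Total internal reflection: sin θ_c = n₂/n₁ = 0.8850.
θ_c = arcsin(0.8850) = 62.26°.

θ_c ≈ 62.26°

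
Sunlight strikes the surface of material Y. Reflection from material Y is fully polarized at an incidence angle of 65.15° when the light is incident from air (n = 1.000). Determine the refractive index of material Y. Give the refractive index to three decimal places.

n ≈ 2.159

Full polarization of the reflected beam means tan θ_B = n₂/n₁, where n₁ is the incident medium (air).
n₂ = n₁ tan θ_B = 1.000 × tan 65.15° = 2.159.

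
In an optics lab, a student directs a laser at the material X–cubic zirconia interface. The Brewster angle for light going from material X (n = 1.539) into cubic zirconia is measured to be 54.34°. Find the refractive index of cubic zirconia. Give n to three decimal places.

n ≈ 2.145

At the Brewster angle, tan θ_B = n₂/n₁ with n₁ on the incident side (material X) and n₂ on the transmitted side (cubic zirconia).
n₂ = n₁ tan θ_B = 1.539 × tan 54.34° = 2.145.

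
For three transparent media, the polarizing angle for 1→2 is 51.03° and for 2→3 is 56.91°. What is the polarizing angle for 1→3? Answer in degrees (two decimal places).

Each Brewster angle gives a ratio: n₂/n₁ = tan 51.03° = 1.2362, n₃/n₂ = tan 56.91° = 1.5346.
Multiplying, n₃/n₁ = 1.2362 × 1.5346 = 1.8971, and θ_B(1→3) = arctan 1.8971 = 62.21°.

θ_B ≈ 62.21°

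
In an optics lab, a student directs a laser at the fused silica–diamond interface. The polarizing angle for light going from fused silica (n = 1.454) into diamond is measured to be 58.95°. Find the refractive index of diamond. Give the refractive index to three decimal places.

n ≈ 2.415

Brewster's law: tan θ_B = n₂/n₁ (light incident in fused silica, refracted into diamond).
n₂ = n₁ tan θ_B = 1.454 × tan 58.95° = 2.415.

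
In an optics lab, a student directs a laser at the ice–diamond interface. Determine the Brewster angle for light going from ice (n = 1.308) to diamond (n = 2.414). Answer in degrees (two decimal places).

At Brewster's angle the reflected and refracted rays are perpendicular, which with Snell's law gives tan θ_B = n₂/n₁.
Brewster's condition: tan θ_B = n₂/n₁ = 2.414/1.308 = 1.8456.
So θ_B = arctan 1.8456 = 61.55°.

θ_B ≈ 61.55°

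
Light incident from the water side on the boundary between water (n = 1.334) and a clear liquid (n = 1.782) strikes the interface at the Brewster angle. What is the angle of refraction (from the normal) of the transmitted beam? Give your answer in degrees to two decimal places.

θ_t ≈ 36.82°

tan θ_B = n₂/n₁ = 1.782/1.334 = 1.3358, so θ_B = 53.18°.
Since θ_B + θ_t = 90° at Brewster incidence, θ_t = 90° − 53.18° = 36.82°.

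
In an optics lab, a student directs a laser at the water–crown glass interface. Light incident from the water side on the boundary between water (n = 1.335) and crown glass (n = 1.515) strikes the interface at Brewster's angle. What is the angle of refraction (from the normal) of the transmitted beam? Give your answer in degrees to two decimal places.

θ_B = arctan(n₂/n₁) = arctan(1.515/1.335) = 48.61°.
Since θ_B + θ_t = 90° at Brewster incidence, θ_t = 90° − 48.61° = 41.39°.

θ_t ≈ 41.39°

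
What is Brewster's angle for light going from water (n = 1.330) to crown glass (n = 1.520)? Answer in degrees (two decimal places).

θ_B ≈ 48.81°

The reflected p-component vanishes when tan θ_B = n₂/n₁.
tan θ_B = n₂/n₁ = 1.520/1.330 = 1.1429. Taking the arctangent, θ_B = 48.81°.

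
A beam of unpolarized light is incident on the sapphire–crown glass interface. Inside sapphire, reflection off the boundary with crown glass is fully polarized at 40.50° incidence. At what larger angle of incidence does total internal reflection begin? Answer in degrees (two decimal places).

From Brewster, n₂/n₁ = tan θ_B = tan 40.50° = 0.8541.
Then sin θ_c = n₂/n₁ = 0.8541, so θ_c = arcsin 0.8541 = 58.66°.

θ_c ≈ 58.66°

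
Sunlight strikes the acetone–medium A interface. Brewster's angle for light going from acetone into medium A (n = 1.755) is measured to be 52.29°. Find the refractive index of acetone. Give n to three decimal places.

Brewster's law: tan θ_B = n₂/n₁ (light incident in acetone, refracted into medium A).
n₁ = n₂ / tan θ_B = 1.755 / tan 52.29° = 1.357.

n ≈ 1.357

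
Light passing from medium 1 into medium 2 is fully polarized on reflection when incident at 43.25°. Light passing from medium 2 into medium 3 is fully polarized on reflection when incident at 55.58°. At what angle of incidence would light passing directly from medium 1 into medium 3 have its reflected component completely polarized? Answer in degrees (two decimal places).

Each Brewster angle gives a ratio: n₂/n₁ = tan 43.25° = 0.9407, n₃/n₂ = tan 55.58° = 1.4594.
Multiplying, n₃/n₁ = 0.9407 × 1.4594 = 1.3728, and θ_B(1→3) = arctan 1.3728 = 53.93°.

θ_B ≈ 53.93°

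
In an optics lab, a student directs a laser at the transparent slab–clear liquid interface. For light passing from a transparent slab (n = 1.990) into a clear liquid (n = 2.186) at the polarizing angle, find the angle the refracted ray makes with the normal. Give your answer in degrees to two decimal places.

First find Brewster's angle: tan θ_B = 2.186/1.990 = 1.0985, giving θ_B = 47.69°.
Since θ_B + θ_t = 90° at Brewster incidence, θ_t = 90° − 47.69° = 42.31°.

θ_t ≈ 42.31°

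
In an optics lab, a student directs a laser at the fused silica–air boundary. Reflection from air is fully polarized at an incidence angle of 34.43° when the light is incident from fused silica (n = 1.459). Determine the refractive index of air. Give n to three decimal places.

n ≈ 1.000

At the polarizing angle, tan θ_B = n₂/n₁ with n₁ on the incident side (fused silica) and n₂ on the transmitted side (air).
n₂ = n₁ tan θ_B = 1.459 × tan 34.43° = 1.000.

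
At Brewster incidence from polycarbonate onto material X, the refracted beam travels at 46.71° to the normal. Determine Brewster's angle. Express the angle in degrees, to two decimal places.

At Brewster's angle the reflected and refracted rays are perpendicular, so θ_B + θ_t = 90°.
So θ_B = 90° − θ_t = 90° − 46.71° = 43.29°.

θ_B ≈ 43.29°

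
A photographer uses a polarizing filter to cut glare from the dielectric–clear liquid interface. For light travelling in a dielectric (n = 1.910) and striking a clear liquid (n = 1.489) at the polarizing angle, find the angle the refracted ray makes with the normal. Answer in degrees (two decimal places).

tan θ_B = n₂/n₁ = 1.489/1.910 = 0.7796, so θ_B = 37.94°.
At Brewster's angle the reflected and refracted rays are perpendicular, so θ_t = 90° − θ_B = 90° − 37.94° = 52.06°.

θ_t ≈ 52.06°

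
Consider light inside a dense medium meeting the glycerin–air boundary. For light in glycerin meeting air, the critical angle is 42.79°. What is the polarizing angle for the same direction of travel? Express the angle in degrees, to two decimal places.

θ_B ≈ 34.19°

At the critical angle sin θ_c = n₂/n₁, giving n₂/n₁ = sin 42.79° = 0.6793.
Then tan θ_B = n₂/n₁ = 0.6793, so θ_B = arctan 0.6793 = 34.19°.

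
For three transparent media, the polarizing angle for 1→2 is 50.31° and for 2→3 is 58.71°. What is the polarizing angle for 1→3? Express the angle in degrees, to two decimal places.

θ_B ≈ 63.23°

tan θ_B(1→2) = n₂/n₁ = tan 50.31° = 1.2049.
tan θ_B(2→3) = n₃/n₂ = tan 58.71° = 1.6454.
Multiplying, n₃/n₁ = 1.2049 × 1.6454 = 1.9825, and θ_B(1→3) = arctan 1.9825 = 63.23°.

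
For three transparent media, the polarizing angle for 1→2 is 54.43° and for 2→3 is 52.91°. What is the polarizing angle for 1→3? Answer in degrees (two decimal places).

θ_B ≈ 61.60°

Each Brewster angle gives a ratio: n₂/n₁ = tan 54.43° = 1.3983, n₃/n₂ = tan 52.91° = 1.3227.
Multiplying, n₃/n₁ = 1.3983 × 1.3227 = 1.8496, and θ_B(1→3) = arctan 1.8496 = 61.60°.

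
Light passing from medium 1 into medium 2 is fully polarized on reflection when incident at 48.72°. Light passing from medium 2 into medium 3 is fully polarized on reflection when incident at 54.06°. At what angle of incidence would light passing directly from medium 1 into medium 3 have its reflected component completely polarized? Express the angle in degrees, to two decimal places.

θ_B ≈ 57.53°

Each Brewster angle gives a ratio: n₂/n₁ = tan 48.72° = 1.1391, n₃/n₂ = tan 54.06° = 1.3794.
Multiplying, n₃/n₁ = 1.1391 × 1.3794 = 1.5713, and θ_B(1→3) = arctan 1.5713 = 57.53°.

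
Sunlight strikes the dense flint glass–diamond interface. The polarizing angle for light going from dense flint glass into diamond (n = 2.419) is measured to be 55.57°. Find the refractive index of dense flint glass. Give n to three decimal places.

At the polarizing angle, tan θ_B = n₂/n₁ with n₁ on the incident side (dense flint glass) and n₂ on the transmitted side (diamond).
n₁ = n₂ / tan θ_B = 2.419 / tan 55.57° = 1.658.

n ≈ 1.658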